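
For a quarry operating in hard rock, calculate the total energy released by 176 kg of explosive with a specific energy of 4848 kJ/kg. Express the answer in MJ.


853.248 MJ

Energy = mass * specific_energy / 1000
= 176 * 4848 / 1000
= 853248 / 1000
= 853.248 MJ


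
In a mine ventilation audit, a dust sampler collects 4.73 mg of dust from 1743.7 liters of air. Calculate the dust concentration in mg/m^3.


2.7126 mg/m^3

Convert liters to m^3: 1 m^3 = 1000 L
Concentration = mass / volume * 1000
= 4.73 / 1743.7 * 1000
= 0.002712622584 * 1000
= 2.7126 mg/m^3


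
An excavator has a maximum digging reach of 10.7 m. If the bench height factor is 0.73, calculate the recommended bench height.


7.811 m

Bench height = reach * factor
= 10.7 * 0.73
= 7.811 m


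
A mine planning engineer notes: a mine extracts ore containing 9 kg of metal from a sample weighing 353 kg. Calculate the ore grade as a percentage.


2.5496%

Ore grade = (metal mass / ore mass) * 100
= (9 / 353) * 100
= 0.02549575071 * 100
= 2.5496%


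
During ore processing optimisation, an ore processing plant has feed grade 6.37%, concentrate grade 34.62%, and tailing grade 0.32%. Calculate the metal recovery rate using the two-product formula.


95.8625%

Using the two-product formula:
R = 100 * c * (f - t) / (f * (c - t))
Numerator = 100 * 34.62 * (6.37 - 0.32)
= 100 * 34.62 * 6.05
= 20945.1
Denominator = 6.37 * (34.62 - 0.32)
= 6.37 * 34.3
= 218.491
R = 20945.1 / 218.491
= 95.8625%


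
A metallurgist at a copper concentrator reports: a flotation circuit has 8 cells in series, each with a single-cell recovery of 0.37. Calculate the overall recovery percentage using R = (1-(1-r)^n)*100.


Complement of single-cell recovery:
1 - r = 1 - 0.37 = 0.63
Raise to power n:
(1 - r)^8 = 0.63^8 = 0.02481557803
Overall recovery:
R = (1 - 0.02481557803) * 100
= 97.5184%

97.5184%


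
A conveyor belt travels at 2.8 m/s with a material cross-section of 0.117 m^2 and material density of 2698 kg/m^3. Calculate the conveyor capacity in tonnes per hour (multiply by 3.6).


Volumetric flow = speed * area
= 2.8 * 0.117 = 0.3276 m^3/s
Mass flow = volumetric * density
= 0.3276 * 2698 = 883.8648 kg/s
Convert to t/h: multiply by 3.6
Capacity = 883.8648 * 3.6
= 3181.9133 t/h

3181.9133 t/h


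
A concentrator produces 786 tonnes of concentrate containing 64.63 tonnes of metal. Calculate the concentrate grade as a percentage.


Grade = (metal in concentrate / concentrate mass) * 100
= (64.63 / 786) * 100
= 0.0822264631 * 100
= 8.2226%

8.2226%


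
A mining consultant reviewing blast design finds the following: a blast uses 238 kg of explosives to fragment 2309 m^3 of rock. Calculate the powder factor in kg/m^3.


Powder factor = explosive mass / rock volume
= 238 / 2309
= 0.1031 kg/m^3

0.1031 kg/m^3


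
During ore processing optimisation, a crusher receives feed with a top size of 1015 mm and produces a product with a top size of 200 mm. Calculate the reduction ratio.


5.075

Reduction ratio = feed size / product size
= 1015 / 200
= 5.075


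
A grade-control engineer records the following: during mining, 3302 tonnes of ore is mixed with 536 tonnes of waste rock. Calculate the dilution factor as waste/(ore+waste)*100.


13.9656%

Total material = ore + waste
= 3302 + 536 = 3838 tonnes
Dilution = waste / total * 100
= 536 / 3838 * 100
= 0.1396560709 * 100
= 13.9656%


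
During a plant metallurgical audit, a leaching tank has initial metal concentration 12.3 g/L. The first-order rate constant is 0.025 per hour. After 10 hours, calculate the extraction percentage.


22.1199%

Compute the exponent:
-k * t = -0.025 * 10 = -0.25
Remaining concentration:
C = 12.3 * exp(-0.25)
= 12.3 * 0.7788007831
= 9.579249632 g/L
Extracted = 12.3 - 9.579249632 = 2.720750368 g/L
Extraction % = 2.720750368 / 12.3 * 100
= 22.1199%


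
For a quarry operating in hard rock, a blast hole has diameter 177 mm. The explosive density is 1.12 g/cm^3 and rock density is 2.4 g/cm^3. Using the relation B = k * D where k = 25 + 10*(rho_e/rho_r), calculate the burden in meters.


5.251 m

First, compute k:
rho_e / rho_r = 1.12 / 2.4 = 0.4666666667
k = 25 + 10 * 0.4666666667 = 29.66666667
Then, compute burden:
B = k * D / 1000 = 29.66666667 * 177 / 1000
= 5251 / 1000
= 5.251 m


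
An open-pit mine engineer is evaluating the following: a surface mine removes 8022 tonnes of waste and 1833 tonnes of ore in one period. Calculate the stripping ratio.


4.3764

Stripping ratio = waste tonnage / ore tonnage
= 8022 / 1833
= 4.3764


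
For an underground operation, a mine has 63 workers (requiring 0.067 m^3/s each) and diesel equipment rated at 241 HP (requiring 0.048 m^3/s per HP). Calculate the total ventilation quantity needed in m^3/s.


Airflow for workers:
Q_people = 63 * 0.067 = 4.221 m^3/s
Airflow for diesel equipment:
Q_diesel = 241 * 0.048 = 11.568 m^3/s
Total ventilation:
Q_total = 4.221 + 11.568
= 15.789 m^3/s

15.789 m^3/s


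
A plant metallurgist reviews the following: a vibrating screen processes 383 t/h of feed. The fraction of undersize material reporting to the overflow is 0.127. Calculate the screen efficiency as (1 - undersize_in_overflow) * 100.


Screen efficiency = (1 - fraction of undersize in overflow) * 100
= (1 - 0.127) * 100
= 0.873 * 100
= 87.3%

87.3%


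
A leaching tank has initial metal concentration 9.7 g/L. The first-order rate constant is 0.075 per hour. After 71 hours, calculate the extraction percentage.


99.5132%

Compute the exponent:
-k * t = -0.075 * 71 = -5.325
Remaining concentration:
C = 9.7 * exp(-5.325)
= 9.7 * 0.004868351014
= 0.04722300484 g/L
Extracted = 9.7 - 0.04722300484 = 9.652776995 g/L
Extraction % = 9.652776995 / 9.7 * 100
= 99.5132%


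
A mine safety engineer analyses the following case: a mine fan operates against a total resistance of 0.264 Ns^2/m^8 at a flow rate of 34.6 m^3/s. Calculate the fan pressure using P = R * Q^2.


316.0502 Pa

Compute Q^2:
Q^2 = 34.6^2 = 1197.16
Compute pressure:
P = R * Q^2 = 0.264 * 1197.16
= 316.0502 Pa


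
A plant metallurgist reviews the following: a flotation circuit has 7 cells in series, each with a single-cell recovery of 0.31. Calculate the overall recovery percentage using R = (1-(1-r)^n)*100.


92.5536%

Complement of single-cell recovery:
1 - r = 1 - 0.31 = 0.69
Raise to power n:
(1 - r)^7 = 0.69^7 = 0.07446353253
Overall recovery:
R = (1 - 0.07446353253) * 100
= 92.5536%


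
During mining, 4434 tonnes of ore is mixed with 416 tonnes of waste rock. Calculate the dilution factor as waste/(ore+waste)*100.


Total material = ore + waste
= 4434 + 416 = 4850 tonnes
Dilution = waste / total * 100
= 416 / 4850 * 100
= 0.08577319588 * 100
= 8.5773%

8.5773%


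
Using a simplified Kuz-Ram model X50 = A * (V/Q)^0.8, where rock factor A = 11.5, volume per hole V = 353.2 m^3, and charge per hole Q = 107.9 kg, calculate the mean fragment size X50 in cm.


29.696 cm

Compute V/Q:
V/Q = 353.2 / 107.9 = 3.273401297
Raise to the power 0.8:
(V/Q)^0.8 = 3.273401297^0.8 = 2.582256624
Multiply by A:
X50 = 11.5 * 2.582256624
= 29.696 cm


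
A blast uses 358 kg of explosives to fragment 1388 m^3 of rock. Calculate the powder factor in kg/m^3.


Powder factor = explosive mass / rock volume
= 358 / 1388
= 0.2579 kg/m^3

0.2579 kg/m^3


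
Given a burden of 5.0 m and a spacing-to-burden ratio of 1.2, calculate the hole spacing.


6.0 m

Spacing = burden * ratio
= 5.0 * 1.2
= 6.0 m


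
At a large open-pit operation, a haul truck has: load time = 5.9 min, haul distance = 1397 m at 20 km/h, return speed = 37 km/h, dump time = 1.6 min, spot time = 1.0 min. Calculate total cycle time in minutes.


Convert haul speed to m/min: 20 * 1000/60 = 333.3333333 m/min
Haul time = 1397 / 333.3333333 = 4.191 min
Convert return speed to m/min: 37 * 1000/60 = 616.6666667 m/min
Return time = 1397 / 616.6666667 = 2.265405405 min
Total cycle time:
= 5.9 + 4.191 + 1.6 + 2.265405405 + 1.0
= 14.9564 min

14.9564 min


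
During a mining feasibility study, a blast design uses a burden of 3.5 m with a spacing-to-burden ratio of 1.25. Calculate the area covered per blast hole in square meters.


15.3125 m^2

First, find the spacing:
Spacing = burden * ratio = 3.5 * 1.25
= 4.375 m
Then, calculate the area:
Area = burden * spacing = 3.5 * 4.375
= 15.3125 m^2


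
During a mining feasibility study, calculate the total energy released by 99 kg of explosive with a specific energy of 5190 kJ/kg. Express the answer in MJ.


513.81 MJ

Energy = mass * specific_energy / 1000
= 99 * 5190 / 1000
= 513810 / 1000
= 513.81 MJ


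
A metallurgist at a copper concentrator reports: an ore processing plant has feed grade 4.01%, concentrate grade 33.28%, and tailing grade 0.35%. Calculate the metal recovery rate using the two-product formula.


Using the two-product formula:
R = 100 * c * (f - t) / (f * (c - t))
Numerator = 100 * 33.28 * (4.01 - 0.35)
= 100 * 33.28 * 3.66
= 12180.48
Denominator = 4.01 * (33.28 - 0.35)
= 4.01 * 32.93
= 132.0493
R = 12180.48 / 132.0493
= 92.2419%

92.2419%


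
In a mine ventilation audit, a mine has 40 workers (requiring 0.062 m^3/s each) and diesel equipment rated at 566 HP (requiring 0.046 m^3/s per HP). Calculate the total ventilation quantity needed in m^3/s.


28.516 m^3/s

Airflow for workers:
Q_people = 40 * 0.062 = 2.48 m^3/s
Airflow for diesel equipment:
Q_diesel = 566 * 0.046 = 26.036 m^3/s
Total ventilation:
Q_total = 2.48 + 26.036
= 28.516 m^3/s


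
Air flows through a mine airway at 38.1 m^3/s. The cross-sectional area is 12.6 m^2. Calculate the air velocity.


3.0238 m/s

Velocity = flow rate / cross-sectional area
= 38.1 / 12.6
= 3.0238 m/s


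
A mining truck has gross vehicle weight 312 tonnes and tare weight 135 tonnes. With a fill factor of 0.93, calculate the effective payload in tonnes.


164.61 tonnes

Maximum payload = gross - tare
= 312 - 135 = 177 tonnes
Effective payload = max payload * fill factor
= 177 * 0.93
= 164.61 tonnes


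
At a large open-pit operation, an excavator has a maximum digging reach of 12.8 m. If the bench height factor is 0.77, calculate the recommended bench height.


Bench height = reach * factor
= 12.8 * 0.77
= 9.856 m

9.856 m


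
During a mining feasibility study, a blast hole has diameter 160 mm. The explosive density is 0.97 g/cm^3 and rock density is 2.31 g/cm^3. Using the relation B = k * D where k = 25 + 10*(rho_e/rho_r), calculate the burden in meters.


4.6719 m

First, compute k:
rho_e / rho_r = 0.97 / 2.31 = 0.4199134199
k = 25 + 10 * 0.4199134199 = 29.1991342
Then, compute burden:
B = k * D / 1000 = 29.1991342 * 160 / 1000
= 4671.861472 / 1000
= 4.6719 m


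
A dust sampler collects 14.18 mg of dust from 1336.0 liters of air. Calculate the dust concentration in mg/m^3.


10.6138 mg/m^3

Convert liters to m^3: 1 m^3 = 1000 L
Concentration = mass / volume * 1000
= 14.18 / 1336.0 * 1000
= 0.01061377246 * 1000
= 10.6138 mg/m^3


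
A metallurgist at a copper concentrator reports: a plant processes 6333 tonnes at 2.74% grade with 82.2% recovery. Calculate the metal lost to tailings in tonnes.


30.8873 tonnes

Total metal in feed:
= 6333 * 2.74 / 100 = 173.5242 tonnes
Metal recovered:
= 173.5242 * 82.2 / 100 = 142.6368924 tonnes
Metal lost to tailings:
= 173.5242 - 142.6368924
= 30.8873 tonnes


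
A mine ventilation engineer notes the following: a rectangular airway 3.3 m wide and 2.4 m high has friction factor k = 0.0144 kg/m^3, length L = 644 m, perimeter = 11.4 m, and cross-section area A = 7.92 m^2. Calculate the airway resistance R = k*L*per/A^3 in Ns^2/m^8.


Compute the numerator:
k * L * per = 0.0144 * 644 * 11.4
= 105.71904
Compute the denominator:
A^3 = 7.92^3 = 496.793088
Resistance:
R = 105.71904 / 496.793088
= 0.2128 Ns^2/m^8

0.2128 Ns^2/m^8


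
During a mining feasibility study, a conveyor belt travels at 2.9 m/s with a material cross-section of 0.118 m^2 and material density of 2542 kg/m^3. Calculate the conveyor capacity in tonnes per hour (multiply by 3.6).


Volumetric flow = speed * area
= 2.9 * 0.118 = 0.3422 m^3/s
Mass flow = volumetric * density
= 0.3422 * 2542 = 869.8724 kg/s
Convert to t/h: multiply by 3.6
Capacity = 869.8724 * 3.6
= 3131.5406 t/h

3131.5406 t/h


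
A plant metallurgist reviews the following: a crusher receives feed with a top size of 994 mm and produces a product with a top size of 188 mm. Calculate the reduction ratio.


Reduction ratio = feed size / product size
= 994 / 188
= 5.2872

5.2872


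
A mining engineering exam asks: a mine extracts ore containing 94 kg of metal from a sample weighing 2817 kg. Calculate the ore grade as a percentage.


3.3369%

Ore grade = (metal mass / ore mass) * 100
= (94 / 2817) * 100
= 0.03336883209 * 100
= 3.3369%


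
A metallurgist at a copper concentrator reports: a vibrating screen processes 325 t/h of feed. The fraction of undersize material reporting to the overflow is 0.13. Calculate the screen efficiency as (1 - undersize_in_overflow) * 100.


Screen efficiency = (1 - fraction of undersize in overflow) * 100
= (1 - 0.13) * 100
= 0.87 * 100
= 87.0%

87.0%


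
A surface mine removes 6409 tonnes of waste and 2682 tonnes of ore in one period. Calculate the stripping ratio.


Stripping ratio = waste tonnage / ore tonnage
= 6409 / 2682
= 2.3896

2.3896


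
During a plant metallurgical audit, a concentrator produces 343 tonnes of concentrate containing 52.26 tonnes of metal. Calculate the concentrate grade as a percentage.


Grade = (metal in concentrate / concentrate mass) * 100
= (52.26 / 343) * 100
= 0.152361516 * 100
= 15.2362%

15.2362%


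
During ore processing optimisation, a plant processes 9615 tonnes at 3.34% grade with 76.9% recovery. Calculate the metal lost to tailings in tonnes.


74.1836 tonnes

Total metal in feed:
= 9615 * 3.34 / 100 = 321.141 tonnes
Metal recovered:
= 321.141 * 76.9 / 100 = 246.957429 tonnes
Metal lost to tailings:
= 321.141 - 246.957429
= 74.1836 tonnes


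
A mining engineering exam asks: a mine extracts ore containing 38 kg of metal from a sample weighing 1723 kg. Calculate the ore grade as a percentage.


Ore grade = (metal mass / ore mass) * 100
= (38 / 1723) * 100
= 0.02205455601 * 100
= 2.2055%

2.2055%


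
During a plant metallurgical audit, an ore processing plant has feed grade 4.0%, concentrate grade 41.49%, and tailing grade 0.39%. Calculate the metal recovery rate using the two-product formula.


Using the two-product formula:
R = 100 * c * (f - t) / (f * (c - t))
Numerator = 100 * 41.49 * (4.0 - 0.39)
= 100 * 41.49 * 3.61
= 14977.89
Denominator = 4.0 * (41.49 - 0.39)
= 4.0 * 41.1
= 164.4
R = 14977.89 / 164.4
= 91.1064%

91.1064%


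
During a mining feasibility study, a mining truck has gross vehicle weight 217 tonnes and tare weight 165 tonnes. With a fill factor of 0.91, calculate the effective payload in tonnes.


Maximum payload = gross - tare
= 217 - 165 = 52 tonnes
Effective payload = max payload * fill factor
= 52 * 0.91
= 47.32 tonnes

47.32 tonnes


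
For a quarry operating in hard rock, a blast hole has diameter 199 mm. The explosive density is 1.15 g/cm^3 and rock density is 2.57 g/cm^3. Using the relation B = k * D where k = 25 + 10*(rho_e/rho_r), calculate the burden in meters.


5.8655 m

First, compute k:
rho_e / rho_r = 1.15 / 2.57 = 0.4474708171
k = 25 + 10 * 0.4474708171 = 29.47470817
Then, compute burden:
B = k * D / 1000 = 29.47470817 * 199 / 1000
= 5865.466926 / 1000
= 5.8655 m


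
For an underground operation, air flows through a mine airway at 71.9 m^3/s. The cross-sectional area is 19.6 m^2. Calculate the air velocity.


3.6684 m/s

Velocity = flow rate / cross-sectional area
= 71.9 / 19.6
= 3.6684 m/s


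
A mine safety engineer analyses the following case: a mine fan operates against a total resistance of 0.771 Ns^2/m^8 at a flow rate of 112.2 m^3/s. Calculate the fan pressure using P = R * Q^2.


9705.9956 Pa

Compute Q^2:
Q^2 = 112.2^2 = 12588.84
Compute pressure:
P = R * Q^2 = 0.771 * 12588.84
= 9705.9956 Pa


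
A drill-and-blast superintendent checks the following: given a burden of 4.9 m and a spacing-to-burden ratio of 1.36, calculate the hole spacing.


6.664 m

Spacing = burden * ratio
= 4.9 * 1.36
= 6.664 m


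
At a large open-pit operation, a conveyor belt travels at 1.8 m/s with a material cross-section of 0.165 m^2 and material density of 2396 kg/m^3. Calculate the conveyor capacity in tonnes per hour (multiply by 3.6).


Volumetric flow = speed * area
= 1.8 * 0.165 = 0.297 m^3/s
Mass flow = volumetric * density
= 0.297 * 2396 = 711.612 kg/s
Convert to t/h: multiply by 3.6
Capacity = 711.612 * 3.6
= 2561.8032 t/h

2561.8032 t/h


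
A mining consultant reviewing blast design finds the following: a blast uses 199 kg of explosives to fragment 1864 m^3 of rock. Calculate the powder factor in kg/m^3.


0.1068 kg/m^3

Powder factor = explosive mass / rock volume
= 199 / 1864
= 0.1068 kg/m^3


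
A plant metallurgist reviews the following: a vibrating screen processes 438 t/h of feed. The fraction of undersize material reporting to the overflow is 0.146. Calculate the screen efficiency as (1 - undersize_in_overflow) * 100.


Screen efficiency = (1 - fraction of undersize in overflow) * 100
= (1 - 0.146) * 100
= 0.854 * 100
= 85.4%

85.4%


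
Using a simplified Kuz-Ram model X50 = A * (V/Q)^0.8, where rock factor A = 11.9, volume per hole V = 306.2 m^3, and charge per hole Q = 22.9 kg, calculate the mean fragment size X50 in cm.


94.729 cm

Compute V/Q:
V/Q = 306.2 / 22.9 = 13.37117904
Raise to the power 0.8:
(V/Q)^0.8 = 13.37117904^0.8 = 7.960415987
Multiply by A:
X50 = 11.9 * 7.960415987
= 94.729 cm


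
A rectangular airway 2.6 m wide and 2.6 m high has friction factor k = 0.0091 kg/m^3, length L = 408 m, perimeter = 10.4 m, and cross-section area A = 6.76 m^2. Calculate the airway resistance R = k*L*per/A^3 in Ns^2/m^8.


Compute the numerator:
k * L * per = 0.0091 * 408 * 10.4
= 38.61312
Compute the denominator:
A^3 = 6.76^3 = 308.915776
Resistance:
R = 38.61312 / 308.915776
= 0.125 Ns^2/m^8

0.125 Ns^2/m^8


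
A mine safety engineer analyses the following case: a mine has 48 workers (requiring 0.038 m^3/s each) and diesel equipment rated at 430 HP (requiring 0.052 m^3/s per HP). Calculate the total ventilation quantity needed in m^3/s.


Airflow for workers:
Q_people = 48 * 0.038 = 1.824 m^3/s
Airflow for diesel equipment:
Q_diesel = 430 * 0.052 = 22.36 m^3/s
Total ventilation:
Q_total = 1.824 + 22.36
= 24.184 m^3/s

24.184 m^3/s


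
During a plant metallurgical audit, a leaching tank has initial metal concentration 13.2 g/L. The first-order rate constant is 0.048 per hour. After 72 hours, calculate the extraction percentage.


Compute the exponent:
-k * t = -0.048 * 72 = -3.456
Remaining concentration:
C = 13.2 * exp(-3.456)
= 13.2 * 0.03155573284
= 0.4165356735 g/L
Extracted = 13.2 - 0.4165356735 = 12.78346433 g/L
Extraction % = 12.78346433 / 13.2 * 100
= 96.8444%

96.8444%


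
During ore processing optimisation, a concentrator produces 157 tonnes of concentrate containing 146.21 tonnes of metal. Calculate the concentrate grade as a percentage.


93.1274%

Grade = (metal in concentrate / concentrate mass) * 100
= (146.21 / 157) * 100
= 0.9312738854 * 100
= 93.1274%


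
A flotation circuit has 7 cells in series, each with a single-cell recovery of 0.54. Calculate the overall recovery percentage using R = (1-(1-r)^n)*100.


Complement of single-cell recovery:
1 - r = 1 - 0.54 = 0.46
Raise to power n:
(1 - r)^7 = 0.46^7 = 0.004358176572
Overall recovery:
R = (1 - 0.004358176572) * 100
= 99.5642%

99.5642%


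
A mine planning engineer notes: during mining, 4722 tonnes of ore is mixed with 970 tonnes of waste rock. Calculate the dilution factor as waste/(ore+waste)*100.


Total material = ore + waste
= 4722 + 970 = 5692 tonnes
Dilution = waste / total * 100
= 970 / 5692 * 100
= 0.170414617 * 100
= 17.0415%

17.0415%


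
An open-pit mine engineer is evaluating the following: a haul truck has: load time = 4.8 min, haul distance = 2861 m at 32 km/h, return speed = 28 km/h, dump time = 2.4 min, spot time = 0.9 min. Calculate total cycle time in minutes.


19.5951 min

Convert haul speed to m/min: 32 * 1000/60 = 533.3333333 m/min
Haul time = 2861 / 533.3333333 = 5.364375 min
Convert return speed to m/min: 28 * 1000/60 = 466.6666667 m/min
Return time = 2861 / 466.6666667 = 6.130714286 min
Total cycle time:
= 4.8 + 5.364375 + 2.4 + 6.130714286 + 0.9
= 19.5951 min


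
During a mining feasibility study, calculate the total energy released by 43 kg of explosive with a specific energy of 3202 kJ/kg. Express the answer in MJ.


Energy = mass * specific_energy / 1000
= 43 * 3202 / 1000
= 137686 / 1000
= 137.686 MJ

137.686 MJ


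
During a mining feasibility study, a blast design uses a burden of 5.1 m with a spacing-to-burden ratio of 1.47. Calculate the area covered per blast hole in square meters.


38.2347 m^2

First, find the spacing:
Spacing = burden * ratio = 5.1 * 1.47
= 7.497 m
Then, calculate the area:
Area = burden * spacing = 5.1 * 7.497
= 38.2347 m^2


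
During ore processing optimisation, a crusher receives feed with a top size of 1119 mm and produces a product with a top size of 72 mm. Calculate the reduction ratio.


Reduction ratio = feed size / product size
= 1119 / 72
= 15.5417

15.5417


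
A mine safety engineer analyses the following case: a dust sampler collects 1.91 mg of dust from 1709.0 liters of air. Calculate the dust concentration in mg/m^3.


Convert liters to m^3: 1 m^3 = 1000 L
Concentration = mass / volume * 1000
= 1.91 / 1709.0 * 1000
= 0.001117612639 * 1000
= 1.1176 mg/m^3

1.1176 mg/m^3


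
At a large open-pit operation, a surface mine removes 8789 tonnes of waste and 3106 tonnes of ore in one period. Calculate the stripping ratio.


Stripping ratio = waste tonnage / ore tonnage
= 8789 / 3106
= 2.8297

2.8297


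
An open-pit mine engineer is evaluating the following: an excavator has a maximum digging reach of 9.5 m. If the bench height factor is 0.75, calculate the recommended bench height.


Bench height = reach * factor
= 9.5 * 0.75
= 7.125 m

7.125 m


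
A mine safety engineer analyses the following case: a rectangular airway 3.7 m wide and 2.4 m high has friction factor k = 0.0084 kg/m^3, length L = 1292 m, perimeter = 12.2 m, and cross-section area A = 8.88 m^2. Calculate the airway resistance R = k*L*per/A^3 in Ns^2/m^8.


0.1891 Ns^2/m^8

Compute the numerator:
k * L * per = 0.0084 * 1292 * 12.2
= 132.40416
Compute the denominator:
A^3 = 8.88^3 = 700.227072
Resistance:
R = 132.40416 / 700.227072
= 0.1891 Ns^2/m^8


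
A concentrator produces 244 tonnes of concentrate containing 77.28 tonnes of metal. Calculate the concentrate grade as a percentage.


31.6721%

Grade = (metal in concentrate / concentrate mass) * 100
= (77.28 / 244) * 100
= 0.3167213115 * 100
= 31.6721%


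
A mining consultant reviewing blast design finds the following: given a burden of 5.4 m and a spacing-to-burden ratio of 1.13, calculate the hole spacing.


Spacing = burden * ratio
= 5.4 * 1.13
= 6.102 m

6.102 m


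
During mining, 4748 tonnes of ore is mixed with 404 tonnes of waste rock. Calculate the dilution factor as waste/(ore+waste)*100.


7.8416%

Total material = ore + waste
= 4748 + 404 = 5152 tonnes
Dilution = waste / total * 100
= 404 / 5152 * 100
= 0.07841614907 * 100
= 7.8416%


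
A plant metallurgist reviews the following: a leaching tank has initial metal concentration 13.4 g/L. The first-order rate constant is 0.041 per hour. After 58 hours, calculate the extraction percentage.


Compute the exponent:
-k * t = -0.041 * 58 = -2.378
Remaining concentration:
C = 13.4 * exp(-2.378)
= 13.4 * 0.09273586389
= 1.242660576 g/L
Extracted = 13.4 - 1.242660576 = 12.15733942 g/L
Extraction % = 12.15733942 / 13.4 * 100
= 90.7264%

90.7264%


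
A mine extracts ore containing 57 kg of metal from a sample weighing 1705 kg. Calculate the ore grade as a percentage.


3.3431%

Ore grade = (metal mass / ore mass) * 100
= (57 / 1705) * 100
= 0.03343108504 * 100
= 3.3431%


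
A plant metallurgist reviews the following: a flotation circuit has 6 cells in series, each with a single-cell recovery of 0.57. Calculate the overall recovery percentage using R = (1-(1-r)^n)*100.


Complement of single-cell recovery:
1 - r = 1 - 0.57 = 0.43
Raise to power n:
(1 - r)^6 = 0.43^6 = 0.006321363049
Overall recovery:
R = (1 - 0.006321363049) * 100
= 99.3679%

99.3679%


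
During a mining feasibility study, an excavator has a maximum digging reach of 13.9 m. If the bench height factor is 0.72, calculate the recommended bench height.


Bench height = reach * factor
= 13.9 * 0.72
= 10.008 m

10.008 m


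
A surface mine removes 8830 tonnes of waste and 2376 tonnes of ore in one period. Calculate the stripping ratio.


Stripping ratio = waste tonnage / ore tonnage
= 8830 / 2376
= 3.7163

3.7163


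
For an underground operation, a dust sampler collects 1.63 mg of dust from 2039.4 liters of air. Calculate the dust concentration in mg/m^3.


Convert liters to m^3: 1 m^3 = 1000 L
Concentration = mass / volume * 1000
= 1.63 / 2039.4 * 1000
= 0.0007992546827 * 1000
= 0.7993 mg/m^3

0.7993 mg/m^3


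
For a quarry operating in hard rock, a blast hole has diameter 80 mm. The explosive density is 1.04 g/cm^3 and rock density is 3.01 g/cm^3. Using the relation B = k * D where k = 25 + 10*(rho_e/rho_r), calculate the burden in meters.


First, compute k:
rho_e / rho_r = 1.04 / 3.01 = 0.3455149502
k = 25 + 10 * 0.3455149502 = 28.4551495
Then, compute burden:
B = k * D / 1000 = 28.4551495 * 80 / 1000
= 2276.41196 / 1000
= 2.2764 m

2.2764 m


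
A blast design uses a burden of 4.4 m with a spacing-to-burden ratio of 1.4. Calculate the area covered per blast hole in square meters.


27.104 m^2

First, find the spacing:
Spacing = burden * ratio = 4.4 * 1.4
= 6.16 m
Then, calculate the area:
Area = burden * spacing = 4.4 * 6.16
= 27.104 m^2


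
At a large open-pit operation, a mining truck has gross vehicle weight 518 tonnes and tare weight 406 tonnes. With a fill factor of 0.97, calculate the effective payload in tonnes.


Maximum payload = gross - tare
= 518 - 406 = 112 tonnes
Effective payload = max payload * fill factor
= 112 * 0.97
= 108.64 tonnes

108.64 tonnes


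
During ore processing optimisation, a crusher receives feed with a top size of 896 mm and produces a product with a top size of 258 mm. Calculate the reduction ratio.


3.4729

Reduction ratio = feed size / product size
= 896 / 258
= 3.4729


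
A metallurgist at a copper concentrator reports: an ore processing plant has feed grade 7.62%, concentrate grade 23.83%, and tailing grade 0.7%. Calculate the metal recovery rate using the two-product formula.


Using the two-product formula:
R = 100 * c * (f - t) / (f * (c - t))
Numerator = 100 * 23.83 * (7.62 - 0.7)
= 100 * 23.83 * 6.92
= 16490.36
Denominator = 7.62 * (23.83 - 0.7)
= 7.62 * 23.13
= 176.2506
R = 16490.36 / 176.2506
= 93.562%

93.562%


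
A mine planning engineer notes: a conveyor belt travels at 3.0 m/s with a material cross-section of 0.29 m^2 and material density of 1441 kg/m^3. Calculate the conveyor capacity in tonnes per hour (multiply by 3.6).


Volumetric flow = speed * area
= 3.0 * 0.29 = 0.87 m^3/s
Mass flow = volumetric * density
= 0.87 * 1441 = 1253.67 kg/s
Convert to t/h: multiply by 3.6
Capacity = 1253.67 * 3.6
= 4513.212 t/h

4513.212 t/h


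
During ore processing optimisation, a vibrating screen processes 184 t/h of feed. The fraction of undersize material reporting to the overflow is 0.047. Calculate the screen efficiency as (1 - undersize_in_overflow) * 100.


95.3%

Screen efficiency = (1 - fraction of undersize in overflow) * 100
= (1 - 0.047) * 100
= 0.953 * 100
= 95.3%


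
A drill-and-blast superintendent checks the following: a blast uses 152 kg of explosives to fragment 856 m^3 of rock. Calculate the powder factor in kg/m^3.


Powder factor = explosive mass / rock volume
= 152 / 856
= 0.1776 kg/m^3

0.1776 kg/m^3


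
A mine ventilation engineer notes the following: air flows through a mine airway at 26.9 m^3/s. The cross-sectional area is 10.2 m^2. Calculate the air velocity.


Velocity = flow rate / cross-sectional area
= 26.9 / 10.2
= 2.6373 m/s

2.6373 m/s


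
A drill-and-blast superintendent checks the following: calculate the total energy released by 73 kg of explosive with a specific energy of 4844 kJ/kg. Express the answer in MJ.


353.612 MJ

Energy = mass * specific_energy / 1000
= 73 * 4844 / 1000
= 353612 / 1000
= 353.612 MJ


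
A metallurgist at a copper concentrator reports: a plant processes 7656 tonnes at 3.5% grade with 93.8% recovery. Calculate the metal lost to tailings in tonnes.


Total metal in feed:
= 7656 * 3.5 / 100 = 267.96 tonnes
Metal recovered:
= 267.96 * 93.8 / 100 = 251.34648 tonnes
Metal lost to tailings:
= 267.96 - 251.34648
= 16.6135 tonnes

16.6135 tonnes


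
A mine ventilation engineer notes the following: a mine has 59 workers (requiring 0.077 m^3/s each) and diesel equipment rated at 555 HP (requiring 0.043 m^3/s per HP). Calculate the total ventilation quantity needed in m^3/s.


28.408 m^3/s

Airflow for workers:
Q_people = 59 * 0.077 = 4.543 m^3/s
Airflow for diesel equipment:
Q_diesel = 555 * 0.043 = 23.865 m^3/s
Total ventilation:
Q_total = 4.543 + 23.865
= 28.408 m^3/s


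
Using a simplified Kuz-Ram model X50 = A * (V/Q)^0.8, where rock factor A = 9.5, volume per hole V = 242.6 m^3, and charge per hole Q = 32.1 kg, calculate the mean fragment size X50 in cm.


Compute V/Q:
V/Q = 242.6 / 32.1 = 7.557632399
Raise to the power 0.8:
(V/Q)^0.8 = 7.557632399^0.8 = 5.0432281
Multiply by A:
X50 = 9.5 * 5.0432281
= 47.9107 cm

47.9107 cm


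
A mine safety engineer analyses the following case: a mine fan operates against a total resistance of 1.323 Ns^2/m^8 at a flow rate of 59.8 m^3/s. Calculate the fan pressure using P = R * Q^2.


4731.1009 Pa

Compute Q^2:
Q^2 = 59.8^2 = 3576.04
Compute pressure:
P = R * Q^2 = 1.323 * 3576.04
= 4731.1009 Pa


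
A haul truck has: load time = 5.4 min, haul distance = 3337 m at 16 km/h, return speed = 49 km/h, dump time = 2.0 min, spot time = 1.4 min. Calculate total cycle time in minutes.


25.3999 min

Convert haul speed to m/min: 16 * 1000/60 = 266.6666667 m/min
Haul time = 3337 / 266.6666667 = 12.51375 min
Convert return speed to m/min: 49 * 1000/60 = 816.6666667 m/min
Return time = 3337 / 816.6666667 = 4.086122449 min
Total cycle time:
= 5.4 + 12.51375 + 2.0 + 4.086122449 + 1.4
= 25.3999 min


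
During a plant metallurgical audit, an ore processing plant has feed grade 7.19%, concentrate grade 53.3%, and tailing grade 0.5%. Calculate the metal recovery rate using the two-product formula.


93.927%

Using the two-product formula:
R = 100 * c * (f - t) / (f * (c - t))
Numerator = 100 * 53.3 * (7.19 - 0.5)
= 100 * 53.3 * 6.69
= 35657.7
Denominator = 7.19 * (53.3 - 0.5)
= 7.19 * 52.8
= 379.632
R = 35657.7 / 379.632
= 93.927%


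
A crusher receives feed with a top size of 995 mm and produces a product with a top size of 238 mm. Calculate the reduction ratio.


4.1807

Reduction ratio = feed size / product size
= 995 / 238
= 4.1807


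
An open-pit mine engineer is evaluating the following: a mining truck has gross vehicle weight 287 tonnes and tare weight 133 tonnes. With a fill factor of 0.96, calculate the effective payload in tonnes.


147.84 tonnes

Maximum payload = gross - tare
= 287 - 133 = 154 tonnes
Effective payload = max payload * fill factor
= 154 * 0.96
= 147.84 tonnes


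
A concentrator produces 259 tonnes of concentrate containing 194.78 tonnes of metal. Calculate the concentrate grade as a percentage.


Grade = (metal in concentrate / concentrate mass) * 100
= (194.78 / 259) * 100
= 0.752046332 * 100
= 75.2046%

75.2046%


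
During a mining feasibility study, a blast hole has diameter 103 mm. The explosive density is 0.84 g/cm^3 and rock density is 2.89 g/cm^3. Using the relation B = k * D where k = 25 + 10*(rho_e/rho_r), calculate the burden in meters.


2.8744 m

First, compute k:
rho_e / rho_r = 0.84 / 2.89 = 0.2906574394
k = 25 + 10 * 0.2906574394 = 27.90657439
Then, compute burden:
B = k * D / 1000 = 27.90657439 * 103 / 1000
= 2874.377163 / 1000
= 2.8744 m


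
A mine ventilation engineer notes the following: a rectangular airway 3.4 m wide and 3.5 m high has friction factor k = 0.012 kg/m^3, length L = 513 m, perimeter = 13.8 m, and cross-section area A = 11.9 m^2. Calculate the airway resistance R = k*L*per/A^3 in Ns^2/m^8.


Compute the numerator:
k * L * per = 0.012 * 513 * 13.8
= 84.9528
Compute the denominator:
A^3 = 11.9^3 = 1685.159
Resistance:
R = 84.9528 / 1685.159
= 0.0504 Ns^2/m^8

0.0504 Ns^2/m^8


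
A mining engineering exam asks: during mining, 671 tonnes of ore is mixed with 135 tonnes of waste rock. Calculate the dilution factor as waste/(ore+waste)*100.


Total material = ore + waste
= 671 + 135 = 806 tonnes
Dilution = waste / total * 100
= 135 / 806 * 100
= 0.1674937965 * 100
= 16.7494%

16.7494%


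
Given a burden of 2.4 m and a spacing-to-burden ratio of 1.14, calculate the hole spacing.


Spacing = burden * ratio
= 2.4 * 1.14
= 2.736 m

2.736 m


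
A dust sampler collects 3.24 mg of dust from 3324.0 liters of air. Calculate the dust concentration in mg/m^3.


Convert liters to m^3: 1 m^3 = 1000 L
Concentration = mass / volume * 1000
= 3.24 / 3324.0 * 1000
= 0.0009747292419 * 1000
= 0.9747 mg/m^3

0.9747 mg/m^3


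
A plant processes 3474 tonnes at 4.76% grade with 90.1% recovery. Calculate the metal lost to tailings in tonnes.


16.3709 tonnes

Total metal in feed:
= 3474 * 4.76 / 100 = 165.3624 tonnes
Metal recovered:
= 165.3624 * 90.1 / 100 = 148.9915224 tonnes
Metal lost to tailings:
= 165.3624 - 148.9915224
= 16.3709 tonnes


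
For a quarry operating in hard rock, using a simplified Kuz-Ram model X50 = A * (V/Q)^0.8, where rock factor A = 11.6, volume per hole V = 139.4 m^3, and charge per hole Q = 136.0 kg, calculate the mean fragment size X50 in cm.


Compute V/Q:
V/Q = 139.4 / 136.0 = 1.025
Raise to the power 0.8:
(V/Q)^0.8 = 1.025^0.8 = 1.019950493
Multiply by A:
X50 = 11.6 * 1.019950493
= 11.8314 cm

11.8314 cm


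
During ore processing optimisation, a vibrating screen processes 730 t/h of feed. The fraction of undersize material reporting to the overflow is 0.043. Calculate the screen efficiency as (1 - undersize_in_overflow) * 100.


Screen efficiency = (1 - fraction of undersize in overflow) * 100
= (1 - 0.043) * 100
= 0.957 * 100
= 95.7%

95.7%


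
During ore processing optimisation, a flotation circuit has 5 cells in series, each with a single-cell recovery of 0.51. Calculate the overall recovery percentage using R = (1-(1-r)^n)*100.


97.1752%

Complement of single-cell recovery:
1 - r = 1 - 0.51 = 0.49
Raise to power n:
(1 - r)^5 = 0.49^5 = 0.0282475249
Overall recovery:
R = (1 - 0.0282475249) * 100
= 97.1752%


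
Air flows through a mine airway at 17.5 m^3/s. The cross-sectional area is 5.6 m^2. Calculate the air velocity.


3.125 m/s

Velocity = flow rate / cross-sectional area
= 17.5 / 5.6
= 3.125 m/s


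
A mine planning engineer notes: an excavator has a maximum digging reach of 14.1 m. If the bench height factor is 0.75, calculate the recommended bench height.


10.575 m

Bench height = reach * factor
= 14.1 * 0.75
= 10.575 m


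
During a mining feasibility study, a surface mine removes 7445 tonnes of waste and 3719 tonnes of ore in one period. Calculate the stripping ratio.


2.0019

Stripping ratio = waste tonnage / ore tonnage
= 7445 / 3719
= 2.0019


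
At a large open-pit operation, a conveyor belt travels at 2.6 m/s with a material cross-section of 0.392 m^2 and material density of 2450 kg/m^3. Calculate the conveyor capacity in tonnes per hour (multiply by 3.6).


Volumetric flow = speed * area
= 2.6 * 0.392 = 1.0192 m^3/s
Mass flow = volumetric * density
= 1.0192 * 2450 = 2497.04 kg/s
Convert to t/h: multiply by 3.6
Capacity = 2497.04 * 3.6
= 8989.344 t/h

8989.344 t/h


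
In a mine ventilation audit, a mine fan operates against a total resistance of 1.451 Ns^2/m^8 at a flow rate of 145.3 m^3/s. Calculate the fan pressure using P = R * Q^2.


Compute Q^2:
Q^2 = 145.3^2 = 21112.09
Compute pressure:
P = R * Q^2 = 1.451 * 21112.09
= 30633.6426 Pa

30633.6426 Pa


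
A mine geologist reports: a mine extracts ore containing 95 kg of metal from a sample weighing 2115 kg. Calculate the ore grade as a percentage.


4.4917%

Ore grade = (metal mass / ore mass) * 100
= (95 / 2115) * 100
= 0.04491725768 * 100
= 4.4917%


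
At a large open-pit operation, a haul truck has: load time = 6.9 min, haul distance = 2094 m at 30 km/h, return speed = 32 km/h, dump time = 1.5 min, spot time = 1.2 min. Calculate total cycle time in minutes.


17.7143 min

Convert haul speed to m/min: 30 * 1000/60 = 500 m/min
Haul time = 2094 / 500 = 4.188 min
Convert return speed to m/min: 32 * 1000/60 = 533.3333333 m/min
Return time = 2094 / 533.3333333 = 3.92625 min
Total cycle time:
= 6.9 + 4.188 + 1.5 + 3.92625 + 1.2
= 17.7143 min


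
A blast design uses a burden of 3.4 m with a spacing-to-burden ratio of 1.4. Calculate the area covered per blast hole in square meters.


16.184 m^2

First, find the spacing:
Spacing = burden * ratio = 3.4 * 1.4
= 4.76 m
Then, calculate the area:
Area = burden * spacing = 3.4 * 4.76
= 16.184 m^2


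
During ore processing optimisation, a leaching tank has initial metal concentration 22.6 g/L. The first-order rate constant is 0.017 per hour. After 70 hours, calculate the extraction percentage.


Compute the exponent:
-k * t = -0.017 * 70 = -1.19
Remaining concentration:
C = 22.6 * exp(-1.19)
= 22.6 * 0.3042212641
= 6.875400568 g/L
Extracted = 22.6 - 6.875400568 = 15.72459943 g/L
Extraction % = 15.72459943 / 22.6 * 100
= 69.5779%

69.5779%


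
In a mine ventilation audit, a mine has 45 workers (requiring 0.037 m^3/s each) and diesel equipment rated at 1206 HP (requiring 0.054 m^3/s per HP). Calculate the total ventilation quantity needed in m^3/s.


66.789 m^3/s

Airflow for workers:
Q_people = 45 * 0.037 = 1.665 m^3/s
Airflow for diesel equipment:
Q_diesel = 1206 * 0.054 = 65.124 m^3/s
Total ventilation:
Q_total = 1.665 + 65.124
= 66.789 m^3/s


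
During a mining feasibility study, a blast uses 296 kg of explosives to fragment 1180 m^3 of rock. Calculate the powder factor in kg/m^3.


Powder factor = explosive mass / rock volume
= 296 / 1180
= 0.2508 kg/m^3

0.2508 kg/m^3


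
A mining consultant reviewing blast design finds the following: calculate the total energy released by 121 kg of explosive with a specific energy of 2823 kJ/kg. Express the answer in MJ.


341.583 MJ

Energy = mass * specific_energy / 1000
= 121 * 2823 / 1000
= 341583 / 1000
= 341.583 MJ


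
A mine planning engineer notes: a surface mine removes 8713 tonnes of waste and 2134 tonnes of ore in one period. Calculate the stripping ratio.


4.0829

Stripping ratio = waste tonnage / ore tonnage
= 8713 / 2134
= 4.0829


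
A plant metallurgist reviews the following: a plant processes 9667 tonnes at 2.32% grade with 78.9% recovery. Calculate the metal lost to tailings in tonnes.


47.3219 tonnes

Total metal in feed:
= 9667 * 2.32 / 100 = 224.2744 tonnes
Metal recovered:
= 224.2744 * 78.9 / 100 = 176.9525016 tonnes
Metal lost to tailings:
= 224.2744 - 176.9525016
= 47.3219 tonnes


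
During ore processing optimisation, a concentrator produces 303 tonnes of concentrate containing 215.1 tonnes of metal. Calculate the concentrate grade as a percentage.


Grade = (metal in concentrate / concentrate mass) * 100
= (215.1 / 303) * 100
= 0.7099009901 * 100
= 70.9901%

70.9901%
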